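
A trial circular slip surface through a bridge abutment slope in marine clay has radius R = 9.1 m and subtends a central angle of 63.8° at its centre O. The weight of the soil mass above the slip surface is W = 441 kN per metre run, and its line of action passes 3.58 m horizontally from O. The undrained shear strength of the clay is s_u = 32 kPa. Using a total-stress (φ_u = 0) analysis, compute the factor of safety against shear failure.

Taking moments about the centre O, the resisting moment is provided by the undrained shear strength acting along the arc:
Arc length L_a = R·θ = 9.1·(63.8°·π/180) = 9.1·1.1135 = 10.13 m
M_R = s_u·L_a·R = 32·10.13·9.1 = 2950.7 kN·m/m
M_D = W·d = 441·3.58 = 1578.8 kN·m/m
FS = M_R / M_D = 2950.7 / 1578.8 = 1.869

FS = 1.87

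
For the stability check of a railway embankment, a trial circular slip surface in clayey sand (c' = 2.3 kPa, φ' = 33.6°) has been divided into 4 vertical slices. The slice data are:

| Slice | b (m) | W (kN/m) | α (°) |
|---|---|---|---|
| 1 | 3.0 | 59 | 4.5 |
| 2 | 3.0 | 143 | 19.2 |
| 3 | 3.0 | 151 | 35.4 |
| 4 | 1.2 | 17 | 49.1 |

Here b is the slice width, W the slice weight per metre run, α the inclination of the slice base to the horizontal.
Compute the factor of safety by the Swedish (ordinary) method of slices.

FS = 1.61

Ordinary method of slices: FS = Σ[c'·Δl_i + (W_i cosα_i)·tanφ'] / Σ W_i sinα_i, with Δl_i = b_i / cosα_i.
Slice 1: Δl = 3.0/cos4.5° = 3.009 m; N'_1 = 59·cos4.5° = 58.8; c'Δl = 6.92; W sinα = 4.6
Slice 2: Δl = 3.0/cos19.2° = 3.177 m; N'_2 = 143·cos19.2° = 135.0; c'Δl = 7.31; W sinα = 47.0
Slice 3: Δl = 3.0/cos35.4° = 3.680 m; N'_3 = 151·cos35.4° = 123.1; c'Δl = 8.46; W sinα = 87.5
Slice 4: Δl = 1.2/cos49.1° = 1.833 m; N'_4 = 17·cos49.1° = 11.1; c'Δl = 4.22; W sinα = 12.8
Σc'Δl = 26.9 kN/m; ΣN' = 328.1 kN/m; ΣW sinα = 152.0 kN/m
Resisting = 26.9 + 328.1·tan33.6° = 26.9 + 218.0 = 244.9 kN/m
FS = 244.9 / 152.0 = 1.611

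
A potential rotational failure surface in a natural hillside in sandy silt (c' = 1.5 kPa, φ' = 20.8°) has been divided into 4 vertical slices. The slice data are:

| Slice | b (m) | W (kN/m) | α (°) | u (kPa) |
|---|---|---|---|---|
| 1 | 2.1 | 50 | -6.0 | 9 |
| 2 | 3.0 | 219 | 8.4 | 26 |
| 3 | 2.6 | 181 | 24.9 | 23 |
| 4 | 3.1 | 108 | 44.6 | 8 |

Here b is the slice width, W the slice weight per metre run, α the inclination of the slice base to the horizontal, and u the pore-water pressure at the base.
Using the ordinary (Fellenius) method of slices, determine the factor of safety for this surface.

FS = 0.76

Ordinary method of slices: FS = Σ[c'·Δl_i + (W_i cosα_i − u_i·Δl_i)·tanφ'] / Σ W_i sinα_i, with Δl_i = b_i / cosα_i.
Slice 1: Δl = 2.1/cos(-6.0°) = 2.112 m; N'_1 = 50·cos(-6.0°) − 9·2.112 = 30.7; c'Δl = 3.17; W sinα = -5.2
Slice 2: Δl = 3.0/cos8.4° = 3.033 m; N'_2 = 219·cos8.4° − 26·3.033 = 137.8; c'Δl = 4.55; W sinα = 32.0
Slice 3: Δl = 2.6/cos24.9° = 2.866 m; N'_3 = 181·cos24.9° − 23·2.866 = 98.2; c'Δl = 4.30; W sinα = 76.2
Slice 4: Δl = 3.1/cos44.6° = 4.354 m; N'_4 = 108·cos44.6° − 8·4.354 = 42.1; c'Δl = 6.53; W sinα = 75.8
Σc'Δl = 18.5 kN/m; ΣN' = 308.8 kN/m; ΣW sinα = 178.8 kN/m
Resisting = 18.5 + 308.8·tan20.8° = 18.5 + 117.3 = 135.9 kN/m
FS = 135.9 / 178.8 = 0.760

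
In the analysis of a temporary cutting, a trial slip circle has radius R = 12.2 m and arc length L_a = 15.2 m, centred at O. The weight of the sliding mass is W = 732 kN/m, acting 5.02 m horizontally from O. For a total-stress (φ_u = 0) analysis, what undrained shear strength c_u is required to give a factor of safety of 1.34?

c_u = 26.6 kPa

FS = c_u·L_a·R / (W·d), so c_u = FS·W·d / (L_a·R).
c_u = 1.34·732·5.02 / (15.20·12.2) = 4924.0 / 185.44 = 26.55 kPa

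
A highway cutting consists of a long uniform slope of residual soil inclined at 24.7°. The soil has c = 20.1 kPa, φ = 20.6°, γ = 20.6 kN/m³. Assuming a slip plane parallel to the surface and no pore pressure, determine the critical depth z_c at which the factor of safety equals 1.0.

Setting FS = 1.00 in FS = [c + γz cos²β tanφ] / [γz sinβ cosβ] and solving for z:
z = c / [γ cosβ (FS·sinβ − cosβ·tanφ)]
  = 20.1 / [20.6·cos24.7°·(1.00·sin24.7° − cos24.7°·tan20.6°)]
  = 20.1 / [20.6·0.9085·(1.00·0.4179 − 0.9085·0.3759)]
  = 20.1 / 1.4295 = 14.061 m

z_c = 14.06 m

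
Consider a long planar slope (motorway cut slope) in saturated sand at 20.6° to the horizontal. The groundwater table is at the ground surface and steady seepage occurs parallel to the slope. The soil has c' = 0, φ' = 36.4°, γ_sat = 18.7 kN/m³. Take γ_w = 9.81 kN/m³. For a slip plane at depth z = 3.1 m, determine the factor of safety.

With seepage parallel to the slope and the water table at the surface, the effective normal stress on the slip plane uses the buoyant unit weight γ' = γ_sat − γ_w while the driving shear stress uses γ_sat:
FS = [c' + γ' z cos²β tanφ'] / [γ_sat z sinβ cosβ]
(For c' = 0 this reduces to FS = (γ'/γ_sat)·tanφ'/tanβ.)
γ' = 18.7 − 9.81 = 8.89 kN/m³
Numerator = 0.0 + 8.89·3.1·cos²20.6°·tan36.4° = 0.0 + 8.89·3.1·0.8762·0.7373 = 17.803 kPa
Denominator = 18.7·3.1·sin20.6°·cos20.6° = 18.7·3.1·0.3518·0.9361 = 19.092 kPa
FS = 17.803 / 19.092 = 0.932

FS = 0.93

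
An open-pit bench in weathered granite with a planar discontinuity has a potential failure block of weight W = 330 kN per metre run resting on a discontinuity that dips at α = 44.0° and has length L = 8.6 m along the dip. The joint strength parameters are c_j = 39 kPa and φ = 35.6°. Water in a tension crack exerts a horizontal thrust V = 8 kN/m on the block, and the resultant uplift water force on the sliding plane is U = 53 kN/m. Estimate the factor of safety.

FS = 1.97

Resolving the block weight along and normal to the plane and applying the Mohr–Coulomb strength on the joint:
N' = W cosα − U − V sinα = 330·cos44.0° − 53 − 8·sin44.0° = 178.8 kN/m
Driving force T = W sinα + V cosα = 330·sin44.0° + 8·cos44.0° = 235.0 kN/m
Resisting force R = c_j·L + N'·tanφ = 39·8.6 + 178.8·tan35.6° = 335.4 + 128.0 = 463.4 kN/m
FS = R / T = 463.4 / 235.0 = 1.972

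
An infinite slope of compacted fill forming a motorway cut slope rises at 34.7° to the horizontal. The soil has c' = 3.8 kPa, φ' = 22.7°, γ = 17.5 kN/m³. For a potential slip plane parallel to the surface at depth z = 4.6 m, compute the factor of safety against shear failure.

FS = 0.70

For an infinite slope with a slip plane parallel to the surface (no pore pressure): FS = [c' + γz cos²β tanφ'] / [γz sinβ cosβ].
γz = 17.5·4.6 = 80.50 kN/m²
Numerator = 3.8 + 80.50·cos²34.7°·tan22.7° = 3.8 + 80.50·0.6759·0.4183 = 26.561 kPa
Denominator = 80.50·sin34.7°·cos34.7° = 80.50·0.5693·0.8221 = 37.676 kPa
FS = 26.561 / 37.676 = 0.705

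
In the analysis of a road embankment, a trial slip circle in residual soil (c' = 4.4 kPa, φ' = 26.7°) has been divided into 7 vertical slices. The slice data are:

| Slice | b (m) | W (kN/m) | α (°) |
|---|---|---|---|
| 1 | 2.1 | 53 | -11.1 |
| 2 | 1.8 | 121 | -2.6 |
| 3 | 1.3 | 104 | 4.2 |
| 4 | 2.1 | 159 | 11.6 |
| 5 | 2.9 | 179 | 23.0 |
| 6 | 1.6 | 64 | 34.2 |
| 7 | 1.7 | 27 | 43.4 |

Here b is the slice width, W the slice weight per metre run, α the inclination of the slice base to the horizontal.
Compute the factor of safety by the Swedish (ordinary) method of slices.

FS = 2.71

Ordinary method of slices: FS = Σ[c'·Δl_i + (W_i cosα_i)·tanφ'] / Σ W_i sinα_i, with Δl_i = b_i / cosα_i.
Slice 1: Δl = 2.1/cos(-11.1°) = 2.140 m; N'_1 = 53·cos(-11.1°) = 52.0; c'Δl = 9.42; W sinα = -10.2
Slice 2: Δl = 1.8/cos(-2.6°) = 1.802 m; N'_2 = 121·cos(-2.6°) = 120.9; c'Δl = 7.93; W sinα = -5.5
Slice 3: Δl = 1.3/cos4.2° = 1.304 m; N'_3 = 104·cos4.2° = 103.7; c'Δl = 5.74; W sinα = 7.6
Slice 4: Δl = 2.1/cos11.6° = 2.144 m; N'_4 = 159·cos11.6° = 155.8; c'Δl = 9.43; W sinα = 32.0
Slice 5: Δl = 2.9/cos23.0° = 3.150 m; N'_5 = 179·cos23.0° = 164.8; c'Δl = 13.86; W sinα = 69.9
Slice 6: Δl = 1.6/cos34.2° = 1.935 m; N'_6 = 64·cos34.2° = 52.9; c'Δl = 8.51; W sinα = 36.0
Slice 7: Δl = 1.7/cos43.4° = 2.340 m; N'_7 = 27·cos43.4° = 19.6; c'Δl = 10.29; W sinα = 18.6
Σc'Δl = 65.2 kN/m; ΣN' = 669.7 kN/m; ΣW sinα = 148.4 kN/m
Resisting = 65.2 + 669.7·tan26.7° = 65.2 + 336.8 = 402.0 kN/m
FS = 402.0 / 148.4 = 2.710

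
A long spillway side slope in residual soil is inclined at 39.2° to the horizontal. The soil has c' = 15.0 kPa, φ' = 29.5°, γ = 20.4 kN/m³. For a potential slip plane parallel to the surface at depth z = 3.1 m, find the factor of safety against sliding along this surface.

For an infinite slope with a slip plane parallel to the surface (no pore pressure): FS = [c' + γz cos²β tanφ'] / [γz sinβ cosβ].
γz = 20.4·3.1 = 63.24 kN/m²
Numerator = 15.0 + 63.24·cos²39.2°·tan29.5° = 15.0 + 63.24·0.6005·0.5658 = 36.487 kPa
Denominator = 63.24·sin39.2°·cos39.2° = 63.24·0.6320·0.7749 = 30.974 kPa
FS = 36.487 / 30.974 = 1.178

FS = 1.18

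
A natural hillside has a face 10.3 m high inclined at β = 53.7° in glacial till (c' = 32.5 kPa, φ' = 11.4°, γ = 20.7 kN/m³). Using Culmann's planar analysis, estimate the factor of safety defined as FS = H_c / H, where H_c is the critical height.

H_c = (4c'/γ) · sinβ cosφ' / [1 − cos(β − φ')]
    = (4·32.5/20.7) · sin53.7°·cos11.4° / [1 − cos42.3°]
    = 6.280 · 0.7900 / 0.2604 = 19.06 m
FS = H_c / H = 19.06 / 10.3 = 1.850

FS = 1.85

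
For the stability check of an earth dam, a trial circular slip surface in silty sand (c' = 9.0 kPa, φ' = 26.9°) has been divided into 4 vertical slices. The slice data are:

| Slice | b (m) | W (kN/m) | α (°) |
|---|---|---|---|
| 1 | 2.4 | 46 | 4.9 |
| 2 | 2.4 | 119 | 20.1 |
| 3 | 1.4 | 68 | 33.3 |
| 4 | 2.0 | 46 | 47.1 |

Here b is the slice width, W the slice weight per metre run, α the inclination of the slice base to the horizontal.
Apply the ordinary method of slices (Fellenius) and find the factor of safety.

FS = 1.82

Ordinary method of slices: FS = Σ[c'·Δl_i + (W_i cosα_i)·tanφ'] / Σ W_i sinα_i, with Δl_i = b_i / cosα_i.
Slice 1: Δl = 2.4/cos4.9° = 2.409 m; N'_1 = 46·cos4.9° = 45.8; c'Δl = 21.68; W sinα = 3.9
Slice 2: Δl = 2.4/cos20.1° = 2.556 m; N'_2 = 119·cos20.1° = 111.8; c'Δl = 23.00; W sinα = 40.9
Slice 3: Δl = 1.4/cos33.3° = 1.675 m; N'_3 = 68·cos33.3° = 56.8; c'Δl = 15.08; W sinα = 37.3
Slice 4: Δl = 2.0/cos47.1° = 2.938 m; N'_4 = 46·cos47.1° = 31.3; c'Δl = 26.44; W sinα = 33.7
Σc'Δl = 86.2 kN/m; ΣN' = 245.7 kN/m; ΣW sinα = 115.9 kN/m
Resisting = 86.2 + 245.7·tan26.9° = 86.2 + 124.7 = 210.9 kN/m
FS = 210.9 / 115.9 = 1.820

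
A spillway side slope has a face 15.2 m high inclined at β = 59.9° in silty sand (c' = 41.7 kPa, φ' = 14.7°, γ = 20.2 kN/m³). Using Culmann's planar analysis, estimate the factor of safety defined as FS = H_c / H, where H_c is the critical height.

FS = 1.54

H_c = (4c'/γ) · sinβ cosφ' / [1 − cos(β − φ')]
    = (4·41.7/20.2) · sin59.9°·cos14.7° / [1 − cos45.2°]
    = 8.257 · 0.8368 / 0.2954 = 23.40 m
FS = H_c / H = 23.40 / 15.2 = 1.539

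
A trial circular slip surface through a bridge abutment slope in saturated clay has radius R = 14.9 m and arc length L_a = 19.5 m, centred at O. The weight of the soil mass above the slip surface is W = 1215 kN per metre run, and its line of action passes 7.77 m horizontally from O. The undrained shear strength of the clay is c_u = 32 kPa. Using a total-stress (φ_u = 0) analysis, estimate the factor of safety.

Taking moments about the centre O, the resisting moment is provided by the undrained shear strength acting along the arc:
M_R = c_u·L_a·R = 32·19.50·14.9 = 9297.6 kN·m/m
M_D = W·d = 1215·7.77 = 9440.5 kN·m/m
FS = M_R / M_D = 9297.6 / 9440.5 = 0.985

FS = 0.98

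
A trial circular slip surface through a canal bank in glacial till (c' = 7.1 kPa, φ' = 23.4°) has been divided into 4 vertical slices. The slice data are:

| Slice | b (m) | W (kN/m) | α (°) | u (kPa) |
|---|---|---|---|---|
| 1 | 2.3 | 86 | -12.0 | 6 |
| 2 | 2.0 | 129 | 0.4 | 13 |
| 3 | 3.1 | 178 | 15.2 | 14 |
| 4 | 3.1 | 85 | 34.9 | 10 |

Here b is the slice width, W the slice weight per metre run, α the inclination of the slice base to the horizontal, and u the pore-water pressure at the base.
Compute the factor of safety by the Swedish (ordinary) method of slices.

FS = 2.86

Ordinary method of slices: FS = Σ[c'·Δl_i + (W_i cosα_i − u_i·Δl_i)·tanφ'] / Σ W_i sinα_i, with Δl_i = b_i / cosα_i.
Slice 1: Δl = 2.3/cos(-12.0°) = 2.351 m; N'_1 = 86·cos(-12.0°) − 6·2.351 = 70.0; c'Δl = 16.69; W sinα = -17.9
Slice 2: Δl = 2.0/cos0.4° = 2.000 m; N'_2 = 129·cos0.4° − 13·2.000 = 103.0; c'Δl = 14.20; W sinα = 0.9
Slice 3: Δl = 3.1/cos15.2° = 3.212 m; N'_3 = 178·cos15.2° − 14·3.212 = 126.8; c'Δl = 22.81; W sinα = 46.7
Slice 4: Δl = 3.1/cos34.9° = 3.780 m; N'_4 = 85·cos34.9° − 10·3.780 = 31.9; c'Δl = 26.84; W sinα = 48.6
Σc'Δl = 80.5 kN/m; ΣN' = 331.7 kN/m; ΣW sinα = 78.3 kN/m
Resisting = 80.5 + 331.7·tan23.4° = 80.5 + 143.5 = 224.1 kN/m
FS = 224.1 / 78.3 = 2.861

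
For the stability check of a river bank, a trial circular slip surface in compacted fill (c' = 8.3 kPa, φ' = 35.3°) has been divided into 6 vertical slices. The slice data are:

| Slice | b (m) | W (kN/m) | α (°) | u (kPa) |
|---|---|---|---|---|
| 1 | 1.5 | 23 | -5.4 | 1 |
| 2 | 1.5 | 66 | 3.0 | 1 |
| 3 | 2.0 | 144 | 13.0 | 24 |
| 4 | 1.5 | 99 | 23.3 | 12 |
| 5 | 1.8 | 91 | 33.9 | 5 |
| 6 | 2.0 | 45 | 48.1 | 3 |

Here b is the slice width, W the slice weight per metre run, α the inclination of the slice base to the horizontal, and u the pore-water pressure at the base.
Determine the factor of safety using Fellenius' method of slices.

Ordinary method of slices: FS = Σ[c'·Δl_i + (W_i cosα_i − u_i·Δl_i)·tanφ'] / Σ W_i sinα_i, with Δl_i = b_i / cosα_i.
Slice 1: Δl = 1.5/cos(-5.4°) = 1.507 m; N'_1 = 23·cos(-5.4°) − 1·1.507 = 21.4; c'Δl = 12.51; W sinα = -2.2
Slice 2: Δl = 1.5/cos3.0° = 1.502 m; N'_2 = 66·cos3.0° − 1·1.502 = 64.4; c'Δl = 12.47; W sinα = 3.5
Slice 3: Δl = 2.0/cos13.0° = 2.053 m; N'_3 = 144·cos13.0° − 24·2.053 = 91.0; c'Δl = 17.04; W sinα = 32.4
Slice 4: Δl = 1.5/cos23.3° = 1.633 m; N'_4 = 99·cos23.3° − 12·1.633 = 71.3; c'Δl = 13.56; W sinα = 39.2
Slice 5: Δl = 1.8/cos33.9° = 2.169 m; N'_5 = 91·cos33.9° − 5·2.169 = 64.7; c'Δl = 18.00; W sinα = 50.8
Slice 6: Δl = 2.0/cos48.1° = 2.995 m; N'_6 = 45·cos48.1° − 3·2.995 = 21.1; c'Δl = 24.86; W sinα = 33.5
Σc'Δl = 98.4 kN/m; ΣN' = 333.9 kN/m; ΣW sinα = 157.1 kN/m
Resisting = 98.4 + 333.9·tan35.3° = 98.4 + 236.4 = 334.9 kN/m
FS = 334.9 / 157.1 = 2.132

FS = 2.13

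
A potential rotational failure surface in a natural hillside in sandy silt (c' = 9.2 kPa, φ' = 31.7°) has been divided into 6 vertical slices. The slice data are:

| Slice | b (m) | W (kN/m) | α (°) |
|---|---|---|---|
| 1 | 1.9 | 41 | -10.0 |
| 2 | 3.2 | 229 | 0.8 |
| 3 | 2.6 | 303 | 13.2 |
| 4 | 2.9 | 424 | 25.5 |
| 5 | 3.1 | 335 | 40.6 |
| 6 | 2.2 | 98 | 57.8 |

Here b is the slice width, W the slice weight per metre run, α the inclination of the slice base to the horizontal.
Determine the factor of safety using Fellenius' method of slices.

Ordinary method of slices: FS = Σ[c'·Δl_i + (W_i cosα_i)·tanφ'] / Σ W_i sinα_i, with Δl_i = b_i / cosα_i.
Slice 1: Δl = 1.9/cos(-10.0°) = 1.929 m; N'_1 = 41·cos(-10.0°) = 40.4; c'Δl = 17.75; W sinα = -7.1
Slice 2: Δl = 3.2/cos0.8° = 3.200 m; N'_2 = 229·cos0.8° = 229.0; c'Δl = 29.44; W sinα = 3.2
Slice 3: Δl = 2.6/cos13.2° = 2.671 m; N'_3 = 303·cos13.2° = 295.0; c'Δl = 24.57; W sinα = 69.2
Slice 4: Δl = 2.9/cos25.5° = 3.213 m; N'_4 = 424·cos25.5° = 382.7; c'Δl = 29.56; W sinα = 182.5
Slice 5: Δl = 3.1/cos40.6° = 4.083 m; N'_5 = 335·cos40.6° = 254.4; c'Δl = 37.56; W sinα = 218.0
Slice 6: Δl = 2.2/cos57.8° = 4.129 m; N'_6 = 98·cos57.8° = 52.2; c'Δl = 37.98; W sinα = 82.9
Σc'Δl = 176.9 kN/m; ΣN' = 1253.6 kN/m; ΣW sinα = 548.7 kN/m
Resisting = 176.9 + 1253.6·tan31.7° = 176.9 + 774.3 = 951.1 kN/m
FS = 951.1 / 548.7 = 1.733

FS = 1.73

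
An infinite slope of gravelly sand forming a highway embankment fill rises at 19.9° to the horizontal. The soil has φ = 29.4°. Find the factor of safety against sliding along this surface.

For a dry cohesionless infinite slope the factor of safety is FS = tanφ / tanβ.
FS = tan29.4° / tan19.9° = 0.5635 / 0.3620 = 1.557

FS = 1.56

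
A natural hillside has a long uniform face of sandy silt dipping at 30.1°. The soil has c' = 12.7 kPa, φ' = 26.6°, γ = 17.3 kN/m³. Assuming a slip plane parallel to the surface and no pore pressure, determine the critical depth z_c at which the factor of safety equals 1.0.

Setting FS = 1.00 in FS = [c' + γz cos²β tanφ'] / [γz sinβ cosβ] and solving for z:
z = c' / [γ cosβ (FS·sinβ − cosβ·tanφ')]
  = 12.7 / [17.3·cos30.1°·(1.00·sin30.1° − cos30.1°·tan26.6°)]
  = 12.7 / [17.3·0.8652·(1.00·0.5015 − 0.8652·0.5008)]
  = 12.7 / 1.0219 = 12.428 m

z_c = 12.43 m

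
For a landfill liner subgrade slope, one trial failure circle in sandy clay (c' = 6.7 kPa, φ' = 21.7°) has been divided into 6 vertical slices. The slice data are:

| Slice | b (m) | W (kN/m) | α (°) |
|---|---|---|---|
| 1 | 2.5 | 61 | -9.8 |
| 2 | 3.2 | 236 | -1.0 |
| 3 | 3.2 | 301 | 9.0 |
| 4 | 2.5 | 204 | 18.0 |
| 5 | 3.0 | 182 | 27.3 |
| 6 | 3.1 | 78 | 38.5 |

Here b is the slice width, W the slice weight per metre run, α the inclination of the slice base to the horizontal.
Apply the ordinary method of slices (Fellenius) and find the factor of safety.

Ordinary method of slices: FS = Σ[c'·Δl_i + (W_i cosα_i)·tanφ'] / Σ W_i sinα_i, with Δl_i = b_i / cosα_i.
Slice 1: Δl = 2.5/cos(-9.8°) = 2.537 m; N'_1 = 61·cos(-9.8°) = 60.1; c'Δl = 17.00; W sinα = -10.4
Slice 2: Δl = 3.2/cos(-1.0°) = 3.200 m; N'_2 = 236·cos(-1.0°) = 236.0; c'Δl = 21.44; W sinα = -4.1
Slice 3: Δl = 3.2/cos9.0° = 3.240 m; N'_3 = 301·cos9.0° = 297.3; c'Δl = 21.71; W sinα = 47.1
Slice 4: Δl = 2.5/cos18.0° = 2.629 m; N'_4 = 204·cos18.0° = 194.0; c'Δl = 17.61; W sinα = 63.0
Slice 5: Δl = 3.0/cos27.3° = 3.376 m; N'_5 = 182·cos27.3° = 161.7; c'Δl = 22.62; W sinα = 83.5
Slice 6: Δl = 3.1/cos38.5° = 3.961 m; N'_6 = 78·cos38.5° = 61.0; c'Δl = 26.54; W sinα = 48.6
Σc'Δl = 126.9 kN/m; ΣN' = 1010.2 kN/m; ΣW sinα = 227.7 kN/m
Resisting = 126.9 + 1010.2·tan21.7° = 126.9 + 402.0 = 528.9 kN/m
FS = 528.9 / 227.7 = 2.323

FS = 2.32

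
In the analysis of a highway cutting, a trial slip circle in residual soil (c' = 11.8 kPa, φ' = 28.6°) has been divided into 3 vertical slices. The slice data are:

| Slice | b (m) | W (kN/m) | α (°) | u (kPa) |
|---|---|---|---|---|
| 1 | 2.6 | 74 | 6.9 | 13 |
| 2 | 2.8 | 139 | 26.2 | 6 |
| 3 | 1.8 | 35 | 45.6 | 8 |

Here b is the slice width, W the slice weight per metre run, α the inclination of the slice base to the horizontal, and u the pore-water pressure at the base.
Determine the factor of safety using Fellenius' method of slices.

Ordinary method of slices: FS = Σ[c'·Δl_i + (W_i cosα_i − u_i·Δl_i)·tanφ'] / Σ W_i sinα_i, with Δl_i = b_i / cosα_i.
Slice 1: Δl = 2.6/cos6.9° = 2.619 m; N'_1 = 74·cos6.9° − 13·2.619 = 39.4; c'Δl = 30.90; W sinα = 8.9
Slice 2: Δl = 2.8/cos26.2° = 3.121 m; N'_2 = 139·cos26.2° − 6·3.121 = 106.0; c'Δl = 36.82; W sinα = 61.4
Slice 3: Δl = 1.8/cos45.6° = 2.573 m; N'_3 = 35·cos45.6° − 8·2.573 = 3.9; c'Δl = 30.36; W sinα = 25.0
Σc'Δl = 98.1 kN/m; ΣN' = 149.3 kN/m; ΣW sinα = 95.3 kN/m
Resisting = 98.1 + 149.3·tan28.6° = 98.1 + 81.4 = 179.5 kN/m
FS = 179.5 / 95.3 = 1.884

FS = 1.88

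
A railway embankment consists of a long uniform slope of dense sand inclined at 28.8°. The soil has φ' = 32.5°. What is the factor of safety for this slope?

FS = 1.16

For a dry cohesionless infinite slope the factor of safety is FS = tanφ' / tanβ.
FS = tan32.5° / tan28.8° = 0.6371 / 0.5498 = 1.159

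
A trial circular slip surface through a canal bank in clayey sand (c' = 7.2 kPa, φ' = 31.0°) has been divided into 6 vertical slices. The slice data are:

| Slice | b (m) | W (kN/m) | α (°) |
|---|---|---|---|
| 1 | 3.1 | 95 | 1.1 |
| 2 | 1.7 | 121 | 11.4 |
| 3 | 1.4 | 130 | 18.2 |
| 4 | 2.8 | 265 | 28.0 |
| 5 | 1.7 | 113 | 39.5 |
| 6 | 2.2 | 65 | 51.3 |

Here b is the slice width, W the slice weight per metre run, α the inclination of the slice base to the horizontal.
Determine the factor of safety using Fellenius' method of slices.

FS = 1.69

Ordinary method of slices: FS = Σ[c'·Δl_i + (W_i cosα_i)·tanφ'] / Σ W_i sinα_i, with Δl_i = b_i / cosα_i.
Slice 1: Δl = 3.1/cos1.1° = 3.101 m; N'_1 = 95·cos1.1° = 95.0; c'Δl = 22.32; W sinα = 1.8
Slice 2: Δl = 1.7/cos11.4° = 1.734 m; N'_2 = 121·cos11.4° = 118.6; c'Δl = 12.49; W sinα = 23.9
Slice 3: Δl = 1.4/cos18.2° = 1.474 m; N'_3 = 130·cos18.2° = 123.5; c'Δl = 10.61; W sinα = 40.6
Slice 4: Δl = 2.8/cos28.0° = 3.171 m; N'_4 = 265·cos28.0° = 234.0; c'Δl = 22.83; W sinα = 124.4
Slice 5: Δl = 1.7/cos39.5° = 2.203 m; N'_5 = 113·cos39.5° = 87.2; c'Δl = 15.86; W sinα = 71.9
Slice 6: Δl = 2.2/cos51.3° = 3.519 m; N'_6 = 65·cos51.3° = 40.6; c'Δl = 25.33; W sinα = 50.7
Σc'Δl = 109.5 kN/m; ΣN' = 698.9 kN/m; ΣW sinα = 313.4 kN/m
Resisting = 109.5 + 698.9·tan31.0° = 109.5 + 419.9 = 529.4 kN/m
FS = 529.4 / 313.4 = 1.689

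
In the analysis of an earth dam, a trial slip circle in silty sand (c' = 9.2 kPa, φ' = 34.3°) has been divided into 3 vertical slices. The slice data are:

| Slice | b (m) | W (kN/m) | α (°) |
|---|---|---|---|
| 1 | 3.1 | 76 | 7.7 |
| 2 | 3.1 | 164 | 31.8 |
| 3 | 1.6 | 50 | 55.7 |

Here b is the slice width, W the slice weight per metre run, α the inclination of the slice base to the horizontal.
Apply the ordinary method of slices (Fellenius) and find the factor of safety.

FS = 1.84

Ordinary method of slices: FS = Σ[c'·Δl_i + (W_i cosα_i)·tanφ'] / Σ W_i sinα_i, with Δl_i = b_i / cosα_i.
Slice 1: Δl = 3.1/cos7.7° = 3.128 m; N'_1 = 76·cos7.7° = 75.3; c'Δl = 28.78; W sinα = 10.2
Slice 2: Δl = 3.1/cos31.8° = 3.648 m; N'_2 = 164·cos31.8° = 139.4; c'Δl = 33.56; W sinα = 86.4
Slice 3: Δl = 1.6/cos55.7° = 2.839 m; N'_3 = 50·cos55.7° = 28.2; c'Δl = 26.12; W sinα = 41.3
Σc'Δl = 88.5 kN/m; ΣN' = 242.9 kN/m; ΣW sinα = 137.9 kN/m
Resisting = 88.5 + 242.9·tan34.3° = 88.5 + 165.7 = 254.1 kN/m
FS = 254.1 / 137.9 = 1.843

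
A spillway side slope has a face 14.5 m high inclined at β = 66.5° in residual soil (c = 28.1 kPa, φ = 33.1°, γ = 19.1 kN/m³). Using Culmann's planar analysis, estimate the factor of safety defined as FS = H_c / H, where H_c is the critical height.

FS = 1.89

H_c = (4c/γ) · sinβ cosφ / [1 − cos(β − φ)]
    = (4·28.1/19.1) · sin66.5°·cos33.1° / [1 − cos33.4°]
    = 5.885 · 0.7682 / 0.1652 = 27.37 m
FS = H_c / H = 27.37 / 14.5 = 1.888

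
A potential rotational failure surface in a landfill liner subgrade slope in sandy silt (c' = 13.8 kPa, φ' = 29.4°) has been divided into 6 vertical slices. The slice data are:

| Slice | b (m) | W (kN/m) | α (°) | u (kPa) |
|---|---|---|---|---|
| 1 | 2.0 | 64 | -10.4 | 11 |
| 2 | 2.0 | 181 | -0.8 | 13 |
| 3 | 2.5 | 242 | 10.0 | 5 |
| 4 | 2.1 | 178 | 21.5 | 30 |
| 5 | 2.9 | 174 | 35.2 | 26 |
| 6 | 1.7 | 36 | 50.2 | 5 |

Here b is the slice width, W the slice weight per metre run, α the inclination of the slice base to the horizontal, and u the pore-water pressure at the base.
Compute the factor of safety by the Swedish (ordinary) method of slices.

FS = 2.41

Ordinary method of slices: FS = Σ[c'·Δl_i + (W_i cosα_i − u_i·Δl_i)·tanφ'] / Σ W_i sinα_i, with Δl_i = b_i / cosα_i.
Slice 1: Δl = 2.0/cos(-10.4°) = 2.033 m; N'_1 = 64·cos(-10.4°) − 11·2.033 = 40.6; c'Δl = 28.06; W sinα = -11.6
Slice 2: Δl = 2.0/cos(-0.8°) = 2.000 m; N'_2 = 181·cos(-0.8°) − 13·2.000 = 155.0; c'Δl = 27.60; W sinα = -2.5
Slice 3: Δl = 2.5/cos10.0° = 2.539 m; N'_3 = 242·cos10.0° − 5·2.539 = 225.6; c'Δl = 35.03; W sinα = 42.0
Slice 4: Δl = 2.1/cos21.5° = 2.257 m; N'_4 = 178·cos21.5° − 30·2.257 = 97.9; c'Δl = 31.15; W sinα = 65.2
Slice 5: Δl = 2.9/cos35.2° = 3.549 m; N'_5 = 174·cos35.2° − 26·3.549 = 49.9; c'Δl = 48.98; W sinα = 100.3
Slice 6: Δl = 1.7/cos50.2° = 2.656 m; N'_6 = 36·cos50.2° − 5·2.656 = 9.8; c'Δl = 36.65; W sinα = 27.7
Σc'Δl = 207.5 kN/m; ΣN' = 578.8 kN/m; ΣW sinα = 221.1 kN/m
Resisting = 207.5 + 578.8·tan29.4° = 207.5 + 326.1 = 533.6 kN/m
FS = 533.6 / 221.1 = 2.413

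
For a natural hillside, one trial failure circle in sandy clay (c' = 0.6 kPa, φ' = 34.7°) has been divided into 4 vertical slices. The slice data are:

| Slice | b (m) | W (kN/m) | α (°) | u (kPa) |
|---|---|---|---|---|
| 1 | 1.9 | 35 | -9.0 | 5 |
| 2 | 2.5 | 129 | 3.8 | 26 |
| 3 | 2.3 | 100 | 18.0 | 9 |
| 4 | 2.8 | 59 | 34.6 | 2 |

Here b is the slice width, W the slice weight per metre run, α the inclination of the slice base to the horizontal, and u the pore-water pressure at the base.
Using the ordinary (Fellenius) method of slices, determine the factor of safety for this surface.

Ordinary method of slices: FS = Σ[c'·Δl_i + (W_i cosα_i − u_i·Δl_i)·tanφ'] / Σ W_i sinα_i, with Δl_i = b_i / cosα_i.
Slice 1: Δl = 1.9/cos(-9.0°) = 1.924 m; N'_1 = 35·cos(-9.0°) − 5·1.924 = 25.0; c'Δl = 1.15; W sinα = -5.5
Slice 2: Δl = 2.5/cos3.8° = 2.506 m; N'_2 = 129·cos3.8° − 26·2.506 = 63.6; c'Δl = 1.50; W sinα = 8.5
Slice 3: Δl = 2.3/cos18.0° = 2.418 m; N'_3 = 100·cos18.0° − 9·2.418 = 73.3; c'Δl = 1.45; W sinα = 30.9
Slice 4: Δl = 2.8/cos34.6° = 3.402 m; N'_4 = 59·cos34.6° − 2·3.402 = 41.8; c'Δl = 2.04; W sinα = 33.5
Σc'Δl = 6.1 kN/m; ΣN' = 203.6 kN/m; ΣW sinα = 67.5 kN/m
Resisting = 6.1 + 203.6·tan34.7° = 6.1 + 141.0 = 147.1 kN/m
FS = 147.1 / 67.5 = 2.181

FS = 2.18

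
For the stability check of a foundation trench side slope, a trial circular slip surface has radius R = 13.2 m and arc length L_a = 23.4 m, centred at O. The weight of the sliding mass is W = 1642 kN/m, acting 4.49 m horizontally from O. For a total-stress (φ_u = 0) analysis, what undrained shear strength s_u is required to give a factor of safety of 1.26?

FS = s_u·L_a·R / (W·d), so s_u = FS·W·d / (L_a·R).
s_u = 1.26·1642·4.49 / (23.40·13.2) = 9289.5 / 308.88 = 30.07 kPa

s_u = 30.1 kPa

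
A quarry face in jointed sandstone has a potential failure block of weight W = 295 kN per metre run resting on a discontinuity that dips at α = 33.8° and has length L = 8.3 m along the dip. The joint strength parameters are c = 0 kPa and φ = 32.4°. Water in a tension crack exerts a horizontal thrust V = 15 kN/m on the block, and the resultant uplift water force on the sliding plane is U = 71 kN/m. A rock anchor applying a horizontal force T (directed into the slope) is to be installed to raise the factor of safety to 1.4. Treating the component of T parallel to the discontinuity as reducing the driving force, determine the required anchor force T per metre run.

Resolving forces along and normal to the sliding plane, with the horizontal anchor force T adding T·sinα to the effective normal force and T·cosα acting up the plane against the driving force:
FS = [cL + (W cosα − U − V sinα + T sinα) tanφ] / [W sinα + V cosα − T cosα]
Without the anchor: N' = 165.8 kN/m, driving T_d = 176.6 kN/m, resisting R = 0·8.3 + 165.8·tan32.4° = 105.2 kN/m, FS = 0.60.
Setting FS = 1.4 and solving for T:
1.4·(176.6 − T cos33.8°) = 105.2 + T sin33.8°·tan32.4°
T·(sin33.8°·tan32.4° + 1.4·cos33.8°) = 1.4·176.6 − 105.2
T·(0.5563·0.6346 + 1.4·0.8310) = 247.2 − 105.2 = 142.0
T·1.5164 = 142.0
T = 93.6 kN/m

T = 94 kN/m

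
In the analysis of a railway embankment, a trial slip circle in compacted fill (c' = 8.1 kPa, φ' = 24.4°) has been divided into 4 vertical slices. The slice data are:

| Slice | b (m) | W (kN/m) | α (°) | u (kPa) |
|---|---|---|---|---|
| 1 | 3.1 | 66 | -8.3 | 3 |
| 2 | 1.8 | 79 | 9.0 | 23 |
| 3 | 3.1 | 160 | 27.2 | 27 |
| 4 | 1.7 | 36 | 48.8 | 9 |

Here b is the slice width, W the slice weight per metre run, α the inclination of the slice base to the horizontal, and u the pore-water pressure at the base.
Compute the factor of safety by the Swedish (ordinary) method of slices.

FS = 1.49

Ordinary method of slices: FS = Σ[c'·Δl_i + (W_i cosα_i − u_i·Δl_i)·tanφ'] / Σ W_i sinα_i, with Δl_i = b_i / cosα_i.
Slice 1: Δl = 3.1/cos(-8.3°) = 3.133 m; N'_1 = 66·cos(-8.3°) − 3·3.133 = 55.9; c'Δl = 25.38; W sinα = -9.5
Slice 2: Δl = 1.8/cos9.0° = 1.822 m; N'_2 = 79·cos9.0° − 23·1.822 = 36.1; c'Δl = 14.76; W sinα = 12.4
Slice 3: Δl = 3.1/cos27.2° = 3.485 m; N'_3 = 160·cos27.2° − 27·3.485 = 48.2; c'Δl = 28.23; W sinα = 73.1
Slice 4: Δl = 1.7/cos48.8° = 2.581 m; N'_4 = 36·cos48.8° − 9·2.581 = 0.5; c'Δl = 20.91; W sinα = 27.1
Σc'Δl = 89.3 kN/m; ΣN' = 140.7 kN/m; ΣW sinα = 103.1 kN/m
Resisting = 89.3 + 140.7·tan24.4° = 89.3 + 63.8 = 153.1 kN/m
FS = 153.1 / 103.1 = 1.486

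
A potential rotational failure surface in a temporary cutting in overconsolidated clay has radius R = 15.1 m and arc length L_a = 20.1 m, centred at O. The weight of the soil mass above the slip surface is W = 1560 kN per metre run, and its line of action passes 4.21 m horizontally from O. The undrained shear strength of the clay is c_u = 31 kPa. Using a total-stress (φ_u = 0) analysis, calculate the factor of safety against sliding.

Taking moments about the centre O, the resisting moment is provided by the undrained shear strength acting along the arc:
M_R = c_u·L_a·R = 31·20.10·15.1 = 9408.8 kN·m/m
M_D = W·d = 1560·4.21 = 6567.6 kN·m/m
FS = M_R / M_D = 9408.8 / 6567.6 = 1.433

FS = 1.43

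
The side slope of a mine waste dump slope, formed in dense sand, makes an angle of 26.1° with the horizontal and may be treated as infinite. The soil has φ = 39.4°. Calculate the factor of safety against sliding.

For a dry cohesionless infinite slope the factor of safety is FS = tanφ / tanβ.
FS = tan39.4° / tan26.1° = 0.8214 / 0.4899 = 1.677

FS = 1.68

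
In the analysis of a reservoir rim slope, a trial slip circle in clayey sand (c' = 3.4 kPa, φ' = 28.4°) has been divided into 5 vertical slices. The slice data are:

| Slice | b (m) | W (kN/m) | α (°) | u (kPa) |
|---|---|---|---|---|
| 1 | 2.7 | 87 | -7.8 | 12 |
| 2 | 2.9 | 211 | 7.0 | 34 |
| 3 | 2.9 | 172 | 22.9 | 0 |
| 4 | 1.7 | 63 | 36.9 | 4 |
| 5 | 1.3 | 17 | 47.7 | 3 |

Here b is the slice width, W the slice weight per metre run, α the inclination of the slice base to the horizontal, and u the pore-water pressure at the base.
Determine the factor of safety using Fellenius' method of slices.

Ordinary method of slices: FS = Σ[c'·Δl_i + (W_i cosα_i − u_i·Δl_i)·tanφ'] / Σ W_i sinα_i, with Δl_i = b_i / cosα_i.
Slice 1: Δl = 2.7/cos(-7.8°) = 2.725 m; N'_1 = 87·cos(-7.8°) − 12·2.725 = 53.5; c'Δl = 9.27; W sinα = -11.8
Slice 2: Δl = 2.9/cos7.0° = 2.922 m; N'_2 = 211·cos7.0° − 34·2.922 = 110.1; c'Δl = 9.93; W sinα = 25.7
Slice 3: Δl = 2.9/cos22.9° = 3.148 m; N'_3 = 172·cos22.9° − 0·3.148 = 158.4; c'Δl = 10.70; W sinα = 66.9
Slice 4: Δl = 1.7/cos36.9° = 2.126 m; N'_4 = 63·cos36.9° − 4·2.126 = 41.9; c'Δl = 7.23; W sinα = 37.8
Slice 5: Δl = 1.3/cos47.7° = 1.932 m; N'_5 = 17·cos47.7° − 3·1.932 = 5.6; c'Δl = 6.57; W sinα = 12.6
Σc'Δl = 43.7 kN/m; ΣN' = 369.5 kN/m; ΣW sinα = 131.2 kN/m
Resisting = 43.7 + 369.5·tan28.4° = 43.7 + 199.8 = 243.5 kN/m
FS = 243.5 / 131.2 = 1.856

FS = 1.86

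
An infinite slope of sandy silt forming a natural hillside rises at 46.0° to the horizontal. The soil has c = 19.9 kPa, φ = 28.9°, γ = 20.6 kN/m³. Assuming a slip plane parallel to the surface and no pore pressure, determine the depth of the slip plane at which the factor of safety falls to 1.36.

Setting FS = 1.36 in FS = [c + γz cos²β tanφ] / [γz sinβ cosβ] and solving for z:
z = c / [γ cosβ (FS·sinβ − cosβ·tanφ)]
  = 19.9 / [20.6·cos46.0°·(1.36·sin46.0° − cos46.0°·tan28.9°)]
  = 19.9 / [20.6·0.6947·(1.36·0.7193 − 0.6947·0.5520)]
  = 19.9 / 8.5120 = 2.338 m

z = 2.34 m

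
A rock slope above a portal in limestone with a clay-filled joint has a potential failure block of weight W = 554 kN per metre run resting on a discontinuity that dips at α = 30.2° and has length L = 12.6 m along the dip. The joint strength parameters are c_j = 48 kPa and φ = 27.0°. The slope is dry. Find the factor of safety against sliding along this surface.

Resolving the block weight along and normal to the plane and applying the Mohr–Coulomb strength on the joint:
N' = W cosα = 554·cos30.2° = 478.8 kN/m
Driving force T = W sinα = 554·sin30.2° = 278.7 kN/m
Resisting force R = c_j·L + N'·tanφ = 48·12.6 + 478.8·tan27.0° = 604.8 + 244.0 = 848.8 kN/m
FS = R / T = 848.8 / 278.7 = 3.046

FS = 3.05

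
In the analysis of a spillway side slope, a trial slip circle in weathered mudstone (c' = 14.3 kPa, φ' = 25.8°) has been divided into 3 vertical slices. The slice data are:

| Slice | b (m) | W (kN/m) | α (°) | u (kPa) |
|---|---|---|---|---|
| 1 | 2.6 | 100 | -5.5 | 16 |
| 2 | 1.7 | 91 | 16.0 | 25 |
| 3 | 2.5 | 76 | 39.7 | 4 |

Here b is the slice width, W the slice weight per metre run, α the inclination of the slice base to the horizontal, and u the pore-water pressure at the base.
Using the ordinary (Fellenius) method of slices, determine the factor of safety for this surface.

Ordinary method of slices: FS = Σ[c'·Δl_i + (W_i cosα_i − u_i·Δl_i)·tanφ'] / Σ W_i sinα_i, with Δl_i = b_i / cosα_i.
Slice 1: Δl = 2.6/cos(-5.5°) = 2.612 m; N'_1 = 100·cos(-5.5°) − 16·2.612 = 57.7; c'Δl = 37.35; W sinα = -9.6
Slice 2: Δl = 1.7/cos16.0° = 1.769 m; N'_2 = 91·cos16.0° − 25·1.769 = 43.3; c'Δl = 25.29; W sinα = 25.1
Slice 3: Δl = 2.5/cos39.7° = 3.249 m; N'_3 = 76·cos39.7° − 4·3.249 = 45.5; c'Δl = 46.46; W sinα = 48.5
Σc'Δl = 109.1 kN/m; ΣN' = 146.5 kN/m; ΣW sinα = 64.0 kN/m
Resisting = 109.1 + 146.5·tan25.8° = 109.1 + 70.8 = 179.9 kN/m
FS = 179.9 / 64.0 = 2.809

FS = 2.81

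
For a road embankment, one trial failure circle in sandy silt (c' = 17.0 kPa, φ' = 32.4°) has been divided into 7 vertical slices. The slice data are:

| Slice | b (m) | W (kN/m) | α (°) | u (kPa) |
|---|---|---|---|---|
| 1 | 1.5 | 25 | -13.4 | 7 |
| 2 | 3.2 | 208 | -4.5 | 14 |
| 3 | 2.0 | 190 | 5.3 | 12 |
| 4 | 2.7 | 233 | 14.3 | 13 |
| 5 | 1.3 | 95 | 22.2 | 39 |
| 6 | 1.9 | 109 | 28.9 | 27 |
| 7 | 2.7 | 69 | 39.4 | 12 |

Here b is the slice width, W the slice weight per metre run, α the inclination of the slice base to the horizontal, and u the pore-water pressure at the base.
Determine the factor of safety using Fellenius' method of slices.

Ordinary method of slices: FS = Σ[c'·Δl_i + (W_i cosα_i − u_i·Δl_i)·tanφ'] / Σ W_i sinα_i, with Δl_i = b_i / cosα_i.
Slice 1: Δl = 1.5/cos(-13.4°) = 1.542 m; N'_1 = 25·cos(-13.4°) − 7·1.542 = 13.5; c'Δl = 26.21; W sinα = -5.8
Slice 2: Δl = 3.2/cos(-4.5°) = 3.210 m; N'_2 = 208·cos(-4.5°) − 14·3.210 = 162.4; c'Δl = 54.57; W sinα = -16.3
Slice 3: Δl = 2.0/cos5.3° = 2.009 m; N'_3 = 190·cos5.3° − 12·2.009 = 165.1; c'Δl = 34.15; W sinα = 17.6
Slice 4: Δl = 2.7/cos14.3° = 2.786 m; N'_4 = 233·cos14.3° − 13·2.786 = 189.6; c'Δl = 47.37; W sinα = 57.6
Slice 5: Δl = 1.3/cos22.2° = 1.404 m; N'_5 = 95·cos22.2° − 39·1.404 = 33.2; c'Δl = 23.87; W sinα = 35.9
Slice 6: Δl = 1.9/cos28.9° = 2.170 m; N'_6 = 109·cos28.9° − 27·2.170 = 36.8; c'Δl = 36.89; W sinα = 52.7
Slice 7: Δl = 2.7/cos39.4° = 3.494 m; N'_7 = 69·cos39.4° − 12·3.494 = 11.4; c'Δl = 59.40; W sinα = 43.8
Σc'Δl = 282.5 kN/m; ΣN' = 612.0 kN/m; ΣW sinα = 185.4 kN/m
Resisting = 282.5 + 612.0·tan32.4° = 282.5 + 388.4 = 670.8 kN/m
FS = 670.8 / 185.4 = 3.619

FS = 3.62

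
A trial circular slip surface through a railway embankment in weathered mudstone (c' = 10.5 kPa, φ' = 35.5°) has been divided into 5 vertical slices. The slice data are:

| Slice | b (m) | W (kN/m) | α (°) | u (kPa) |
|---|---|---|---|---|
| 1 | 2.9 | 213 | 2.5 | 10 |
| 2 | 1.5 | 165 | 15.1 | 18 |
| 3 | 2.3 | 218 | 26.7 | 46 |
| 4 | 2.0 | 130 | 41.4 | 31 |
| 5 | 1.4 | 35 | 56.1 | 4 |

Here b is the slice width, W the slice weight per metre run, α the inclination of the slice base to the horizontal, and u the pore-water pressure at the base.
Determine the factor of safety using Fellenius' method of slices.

FS = 1.60

Ordinary method of slices: FS = Σ[c'·Δl_i + (W_i cosα_i − u_i·Δl_i)·tanφ'] / Σ W_i sinα_i, with Δl_i = b_i / cosα_i.
Slice 1: Δl = 2.9/cos2.5° = 2.903 m; N'_1 = 213·cos2.5° − 10·2.903 = 183.8; c'Δl = 30.48; W sinα = 9.3
Slice 2: Δl = 1.5/cos15.1° = 1.554 m; N'_2 = 165·cos15.1° − 18·1.554 = 131.3; c'Δl = 16.31; W sinα = 43.0
Slice 3: Δl = 2.3/cos26.7° = 2.575 m; N'_3 = 218·cos26.7° − 46·2.575 = 76.3; c'Δl = 27.03; W sinα = 98.0
Slice 4: Δl = 2.0/cos41.4° = 2.666 m; N'_4 = 130·cos41.4° − 31·2.666 = 14.9; c'Δl = 28.00; W sinα = 86.0
Slice 5: Δl = 1.4/cos56.1° = 2.510 m; N'_5 = 35·cos56.1° − 4·2.510 = 9.5; c'Δl = 26.36; W sinα = 29.1
Σc'Δl = 128.2 kN/m; ΣN' = 415.8 kN/m; ΣW sinα = 265.2 kN/m
Resisting = 128.2 + 415.8·tan35.5° = 128.2 + 296.6 = 424.7 kN/m
FS = 424.7 / 265.2 = 1.601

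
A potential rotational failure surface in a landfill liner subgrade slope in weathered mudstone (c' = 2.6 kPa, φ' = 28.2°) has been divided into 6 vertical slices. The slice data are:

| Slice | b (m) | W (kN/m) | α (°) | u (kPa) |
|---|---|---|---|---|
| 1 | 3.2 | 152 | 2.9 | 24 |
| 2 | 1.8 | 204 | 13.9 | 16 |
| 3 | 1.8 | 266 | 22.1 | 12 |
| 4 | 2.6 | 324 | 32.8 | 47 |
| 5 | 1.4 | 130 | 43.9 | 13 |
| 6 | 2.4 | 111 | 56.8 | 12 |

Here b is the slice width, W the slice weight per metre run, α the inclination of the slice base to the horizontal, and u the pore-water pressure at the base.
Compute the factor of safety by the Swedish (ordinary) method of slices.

FS = 0.78

Ordinary method of slices: FS = Σ[c'·Δl_i + (W_i cosα_i − u_i·Δl_i)·tanφ'] / Σ W_i sinα_i, with Δl_i = b_i / cosα_i.
Slice 1: Δl = 3.2/cos2.9° = 3.204 m; N'_1 = 152·cos2.9° − 24·3.204 = 74.9; c'Δl = 8.33; W sinα = 7.7
Slice 2: Δl = 1.8/cos13.9° = 1.854 m; N'_2 = 204·cos13.9° − 16·1.854 = 168.4; c'Δl = 4.82; W sinα = 49.0
Slice 3: Δl = 1.8/cos22.1° = 1.943 m; N'_3 = 266·cos22.1° − 12·1.943 = 223.1; c'Δl = 5.05; W sinα = 100.1
Slice 4: Δl = 2.6/cos32.8° = 3.093 m; N'_4 = 324·cos32.8° − 47·3.093 = 127.0; c'Δl = 8.04; W sinα = 175.5
Slice 5: Δl = 1.4/cos43.9° = 1.943 m; N'_5 = 130·cos43.9° − 13·1.943 = 68.4; c'Δl = 5.05; W sinα = 90.1
Slice 6: Δl = 2.4/cos56.8° = 4.383 m; N'_6 = 111·cos56.8° − 12·4.383 = 8.2; c'Δl = 11.40; W sinα = 92.9
Σc'Δl = 42.7 kN/m; ΣN' = 670.0 kN/m; ΣW sinα = 515.3 kN/m
Resisting = 42.7 + 670.0·tan28.2° = 42.7 + 359.2 = 401.9 kN/m
FS = 401.9 / 515.3 = 0.780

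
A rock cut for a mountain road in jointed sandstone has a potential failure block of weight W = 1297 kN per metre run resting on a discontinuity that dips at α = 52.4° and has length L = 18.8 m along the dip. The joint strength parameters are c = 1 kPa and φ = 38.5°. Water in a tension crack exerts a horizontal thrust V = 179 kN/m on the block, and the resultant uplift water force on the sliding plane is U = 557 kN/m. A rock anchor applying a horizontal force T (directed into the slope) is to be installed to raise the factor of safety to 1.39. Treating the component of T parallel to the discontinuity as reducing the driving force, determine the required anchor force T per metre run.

Resolving forces along and normal to the sliding plane, with the horizontal anchor force T adding T·sinα to the effective normal force and T·cosα acting up the plane against the driving force:
FS = [cL + (W cosα − U − V sinα + T sinα) tanφ] / [W sinα + V cosα − T cosα]
Without the anchor: N' = 92.5 kN/m, driving T_d = 1136.8 kN/m, resisting R = 1·18.8 + 92.5·tan38.5° = 92.4 kN/m, FS = 0.08.
Setting FS = 1.39 and solving for T:
1.39·(1136.8 − T cos52.4°) = 92.4 + T sin52.4°·tan38.5°
T·(sin52.4°·tan38.5° + 1.39·cos52.4°) = 1.39·1136.8 − 92.4
T·(0.7923·0.7954 + 1.39·0.6101) = 1580.2 − 92.4 = 1487.8
T·1.4783 = 1487.8
T = 1006.4 kN/m

T = 1006 kN/m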